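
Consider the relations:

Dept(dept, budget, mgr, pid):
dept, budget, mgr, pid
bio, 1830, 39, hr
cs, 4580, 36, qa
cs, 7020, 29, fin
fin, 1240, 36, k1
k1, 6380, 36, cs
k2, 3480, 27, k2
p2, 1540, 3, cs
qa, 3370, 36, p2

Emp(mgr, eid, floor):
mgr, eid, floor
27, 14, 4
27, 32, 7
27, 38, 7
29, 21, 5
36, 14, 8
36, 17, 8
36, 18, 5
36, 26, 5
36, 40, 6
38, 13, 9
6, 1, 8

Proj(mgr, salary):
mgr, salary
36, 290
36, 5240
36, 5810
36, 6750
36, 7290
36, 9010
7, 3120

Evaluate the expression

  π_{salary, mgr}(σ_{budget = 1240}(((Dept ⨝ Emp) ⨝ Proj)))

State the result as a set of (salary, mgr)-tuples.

{(290, 36), (5240, 36), (5810, 36), (6750, 36), (7290, 36), (9010, 36)}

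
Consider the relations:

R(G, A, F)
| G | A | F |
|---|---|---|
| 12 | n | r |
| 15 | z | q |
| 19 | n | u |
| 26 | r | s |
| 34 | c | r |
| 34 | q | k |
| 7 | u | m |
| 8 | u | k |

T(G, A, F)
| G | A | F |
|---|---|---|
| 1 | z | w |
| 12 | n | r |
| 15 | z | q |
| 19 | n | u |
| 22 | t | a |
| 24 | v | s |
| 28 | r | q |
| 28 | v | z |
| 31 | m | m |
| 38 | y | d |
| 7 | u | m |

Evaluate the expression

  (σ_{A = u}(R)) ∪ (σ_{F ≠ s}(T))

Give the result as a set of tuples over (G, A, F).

{(1, z, w), (12, n, r), (15, z, q), (19, n, u), (22, t, a), (28, r, q), (28, v, z), (31, m, m), (38, y, d), (7, u, m), (8, u, k)}

Selection A = u: {(7, u, m), (8, u, k)}
Selection F ≠ s: {(1, z, w), (12, n, r), (15, z, q), (19, n, u), (22, t, a), (28, r, q), (28, v, z), (31, m, m), (38, y, d), (7, u, m)}
Union: {(7, u, m), (8, u, k)} with {(1, z, w), (12, n, r), (15, z, q), (19, n, u), (22, t, a), (28, r, q), (28, v, z), (31, m, m), (38, y, d), (7, u, m)} → {(1, z, w), (12, n, r), (15, z, q), (19, n, u), (22, t, a), (28, r, q), (28, v, z), (31, m, m), (38, y, d), (7, u, m), (8, u, k)}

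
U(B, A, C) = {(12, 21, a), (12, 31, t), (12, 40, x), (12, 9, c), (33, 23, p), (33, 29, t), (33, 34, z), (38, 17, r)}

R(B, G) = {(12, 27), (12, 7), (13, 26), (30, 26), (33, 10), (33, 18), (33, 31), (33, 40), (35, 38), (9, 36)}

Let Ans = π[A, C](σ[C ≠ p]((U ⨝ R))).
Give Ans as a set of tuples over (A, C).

{(21, a), (29, t), (31, t), (34, z), (40, x), (9, c)}

Joining U and R on B yields {(12, 21, a, 27), (12, 21, a, 7), (12, 31, t, 27), (12, 31, t, 7), (12, 40, x, 27), (12, 40, x, 7), (12, 9, c, 27), (12, 9, c, 7), (33, 23, p, 10), (33, 23, p, 18), (33, 23, p, 31), (33, 23, p, 40), (33, 29, t, 10), (33, 29, t, 18), (33, 29, t, 31), (33, 29, t, 40), (33, 34, z, 10), (33, 34, z, 18), (33, 34, z, 31), (33, 34, z, 40)}.
Selection C ≠ p: {(12, 21, a, 27), (12, 21, a, 7), (12, 31, t, 27), (12, 31, t, 7), (12, 40, x, 27), (12, 40, x, 7), (12, 9, c, 27), (12, 9, c, 7), (33, 29, t, 10), (33, 29, t, 18), (33, 29, t, 31), (33, 29, t, 40), (33, 34, z, 10), (33, 34, z, 18), (33, 34, z, 31), (33, 34, z, 40)}
π[A, C]: project onto (A, C) (10 duplicate(s) eliminated) → {(21, a), (29, t), (31, t), (34, z), (40, x), (9, c)}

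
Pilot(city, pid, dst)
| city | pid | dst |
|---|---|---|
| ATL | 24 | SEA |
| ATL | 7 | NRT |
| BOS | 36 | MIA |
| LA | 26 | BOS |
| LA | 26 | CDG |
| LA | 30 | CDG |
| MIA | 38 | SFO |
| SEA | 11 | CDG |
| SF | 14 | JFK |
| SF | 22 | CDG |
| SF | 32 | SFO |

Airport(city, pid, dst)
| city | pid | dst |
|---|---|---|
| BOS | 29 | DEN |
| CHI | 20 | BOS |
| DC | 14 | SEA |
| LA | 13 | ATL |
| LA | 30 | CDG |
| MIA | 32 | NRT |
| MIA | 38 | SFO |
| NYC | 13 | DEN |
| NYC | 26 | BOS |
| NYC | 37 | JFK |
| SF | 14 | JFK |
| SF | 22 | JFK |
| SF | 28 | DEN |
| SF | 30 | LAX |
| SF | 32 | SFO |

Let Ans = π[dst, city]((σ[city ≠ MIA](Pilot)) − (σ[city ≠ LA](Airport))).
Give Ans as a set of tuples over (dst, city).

Filtering on city ≠ MIA leaves {(ATL, 24, SEA), (ATL, 7, NRT), (BOS, 36, MIA), (LA, 26, BOS), (LA, 26, CDG), (LA, 30, CDG), (SEA, 11, CDG), (SF, 14, JFK), (SF, 22, CDG), (SF, 32, SFO)}.
Filtering on city ≠ LA leaves {(BOS, 29, DEN), (CHI, 20, BOS), (DC, 14, SEA), (MIA, 32, NRT), (MIA, 38, SFO), (NYC, 13, DEN), (NYC, 26, BOS), (NYC, 37, JFK), (SF, 14, JFK), (SF, 22, JFK), (SF, 28, DEN), (SF, 30, LAX), (SF, 32, SFO)}.
Taking the difference: {(ATL, 24, SEA), (ATL, 7, NRT), (BOS, 36, MIA), (LA, 26, BOS), (LA, 26, CDG), (LA, 30, CDG), (SEA, 11, CDG), (SF, 22, CDG)}
π[dst, city]: project onto (dst, city) (1 duplicate(s) eliminated) → {(BOS, LA), (CDG, LA), (CDG, SEA), (CDG, SF), (MIA, BOS), (NRT, ATL), (SEA, ATL)}

{(BOS, LA), (CDG, LA), (CDG, SEA), (CDG, SF), (MIA, BOS), (NRT, ATL), (SEA, ATL)}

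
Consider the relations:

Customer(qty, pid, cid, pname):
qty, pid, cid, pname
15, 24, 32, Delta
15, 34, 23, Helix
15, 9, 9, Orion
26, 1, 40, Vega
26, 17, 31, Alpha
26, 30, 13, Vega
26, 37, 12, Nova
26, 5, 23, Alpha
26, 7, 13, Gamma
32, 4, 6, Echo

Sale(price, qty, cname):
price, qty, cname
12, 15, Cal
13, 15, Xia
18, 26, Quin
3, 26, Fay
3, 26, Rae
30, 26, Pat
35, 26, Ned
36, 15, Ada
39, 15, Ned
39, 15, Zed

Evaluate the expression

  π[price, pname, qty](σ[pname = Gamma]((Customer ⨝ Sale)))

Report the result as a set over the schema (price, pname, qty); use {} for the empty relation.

{(18, Gamma, 26), (3, Gamma, 26), (30, Gamma, 26), (35, Gamma, 26)}

Customer ⋈ Sale (natural join on qty): {(15, 24, 32, Delta, 12, Cal), (15, 24, 32, Delta, 13, Xia), (15, 24, 32, Delta, 36, Ada), (15, 24, 32, Delta, 39, Ned), (15, 24, 32, Delta, 39, Zed), (15, 34, 23, Helix, 12, Cal), (15, 34, 23, Helix, 13, Xia), (15, 34, 23, Helix, 36, Ada), (15, 34, 23, Helix, 39, Ned), (15, 34, 23, Helix, 39, Zed), (15, 9, 9, Orion, 12, Cal), (15, 9, 9, Orion, 13, Xia), (15, 9, 9, Orion, 36, Ada), (15, 9, 9, Orion, 39, Ned), (15, 9, 9, Orion, 39, Zed), (26, 1, 40, Vega, 18, Quin), (26, 1, 40, Vega, 3, Fay), (26, 1, 40, Vega, 3, Rae), (26, 1, 40, Vega, 30, Pat), (26, 1, 40, Vega, 35, Ned), (26, 17, 31, Alpha, 18, Quin), (26, 17, 31, Alpha, 3, Fay), (26, 17, 31, Alpha, 3, Rae), (26, 17, 31, Alpha, 30, Pat), (26, 17, 31, Alpha, 35, Ned), (26, 30, 13, Vega, 18, Quin), (26, 30, 13, Vega, 3, Fay), (26, 30, 13, Vega, 3, Rae), (26, 30, 13, Vega, 30, Pat), (26, 30, 13, Vega, 35, Ned), (26, 37, 12, Nova, 18, Quin), (26, 37, 12, Nova, 3, Fay), (26, 37, 12, Nova, 3, Rae), (26, 37, 12, Nova, 30, Pat), (26, 37, 12, Nova, 35, Ned), (26, 5, 23, Alpha, 18, Quin), (26, 5, 23, Alpha, 3, Fay), (26, 5, 23, Alpha, 3, Rae), (26, 5, 23, Alpha, 30, Pat), (26, 5, 23, Alpha, 35, Ned), (26, 7, 13, Gamma, 18, Quin), (26, 7, 13, Gamma, 3, Fay), (26, 7, 13, Gamma, 3, Rae), (26, 7, 13, Gamma, 30, Pat), (26, 7, 13, Gamma, 35, Ned)}
σ[pname = Gamma]: keep tuples satisfying pname = Gamma → {(26, 7, 13, Gamma, 18, Quin), (26, 7, 13, Gamma, 3, Fay), (26, 7, 13, Gamma, 3, Rae), (26, 7, 13, Gamma, 30, Pat), (26, 7, 13, Gamma, 35, Ned)}
Keep only column(s) price, pname, qty (1 duplicate(s) eliminated): {(18, Gamma, 26), (3, Gamma, 26), (30, Gamma, 26), (35, Gamma, 26)}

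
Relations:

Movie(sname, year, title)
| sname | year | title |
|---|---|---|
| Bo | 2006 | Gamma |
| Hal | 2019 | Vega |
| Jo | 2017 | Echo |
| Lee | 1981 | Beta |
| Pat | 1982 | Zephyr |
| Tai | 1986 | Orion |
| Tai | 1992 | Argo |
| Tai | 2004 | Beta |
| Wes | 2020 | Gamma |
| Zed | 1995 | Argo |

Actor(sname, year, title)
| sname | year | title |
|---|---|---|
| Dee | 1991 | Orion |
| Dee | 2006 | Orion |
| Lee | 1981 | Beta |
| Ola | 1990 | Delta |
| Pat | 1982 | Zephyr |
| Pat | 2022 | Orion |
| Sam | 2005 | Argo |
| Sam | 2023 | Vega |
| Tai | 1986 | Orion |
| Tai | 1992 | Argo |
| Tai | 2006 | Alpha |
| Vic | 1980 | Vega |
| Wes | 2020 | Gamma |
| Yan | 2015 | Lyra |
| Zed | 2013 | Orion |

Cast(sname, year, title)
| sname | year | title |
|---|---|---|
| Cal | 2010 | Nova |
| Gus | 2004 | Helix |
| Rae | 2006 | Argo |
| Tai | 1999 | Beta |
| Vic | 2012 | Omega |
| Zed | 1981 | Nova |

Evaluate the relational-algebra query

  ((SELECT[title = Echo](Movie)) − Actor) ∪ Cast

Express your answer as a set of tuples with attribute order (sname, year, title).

{(Cal, 2010, Nova), (Gus, 2004, Helix), (Jo, 2017, Echo), (Rae, 2006, Argo), (Tai, 1999, Beta), (Vic, 2012, Omega), (Zed, 1981, Nova)}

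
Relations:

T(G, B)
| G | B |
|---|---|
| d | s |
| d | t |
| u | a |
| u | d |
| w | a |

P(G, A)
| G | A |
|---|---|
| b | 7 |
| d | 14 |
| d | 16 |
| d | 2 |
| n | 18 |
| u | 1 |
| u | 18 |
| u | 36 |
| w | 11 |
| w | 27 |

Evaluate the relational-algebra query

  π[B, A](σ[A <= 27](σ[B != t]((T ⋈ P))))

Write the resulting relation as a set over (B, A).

{(a, 1), (a, 11), (a, 18), (a, 27), (d, 1), (d, 18), (s, 14), (s, 16), (s, 2)}

Natural join on G: {(d, s, 14), (d, s, 16), (d, s, 2), (d, t, 14), (d, t, 16), (d, t, 2), (u, a, 1), (u, a, 18), (u, a, 36), (u, d, 1), (u, d, 18), (u, d, 36), (w, a, 11), (w, a, 27)}
σ[B != t]: keep tuples satisfying B != t → {(d, s, 14), (d, s, 16), (d, s, 2), (u, a, 1), (u, a, 18), (u, a, 36), (u, d, 1), (u, d, 18), (u, d, 36), (w, a, 11), (w, a, 27)}
σ[A <= 27]: keep tuples satisfying A <= 27 → {(d, s, 14), (d, s, 16), (d, s, 2), (u, a, 1), (u, a, 18), (u, d, 1), (u, d, 18), (w, a, 11), (w, a, 27)}
Projecting to B, A: {(a, 1), (a, 11), (a, 18), (a, 27), (d, 1), (d, 18), (s, 14), (s, 16), (s, 2)}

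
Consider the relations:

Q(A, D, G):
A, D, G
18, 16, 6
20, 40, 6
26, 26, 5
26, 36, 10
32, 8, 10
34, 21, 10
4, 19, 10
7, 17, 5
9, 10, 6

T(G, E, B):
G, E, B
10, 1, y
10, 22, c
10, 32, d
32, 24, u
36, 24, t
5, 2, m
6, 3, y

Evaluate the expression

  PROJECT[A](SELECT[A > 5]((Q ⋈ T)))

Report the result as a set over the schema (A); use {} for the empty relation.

Natural join on G: {(18, 16, 6, 3, y), (20, 40, 6, 3, y), (26, 26, 5, 2, m), (26, 36, 10, 1, y), (26, 36, 10, 22, c), (26, 36, 10, 32, d), (32, 8, 10, 1, y), (32, 8, 10, 22, c), (32, 8, 10, 32, d), (34, 21, 10, 1, y), (34, 21, 10, 22, c), (34, 21, 10, 32, d), (4, 19, 10, 1, y), (4, 19, 10, 22, c), (4, 19, 10, 32, d), (7, 17, 5, 2, m), (9, 10, 6, 3, y)}
σ[A > 5]: keep tuples satisfying A > 5 → {(18, 16, 6, 3, y), (20, 40, 6, 3, y), (26, 26, 5, 2, m), (26, 36, 10, 1, y), (26, 36, 10, 22, c), (26, 36, 10, 32, d), (32, 8, 10, 1, y), (32, 8, 10, 22, c), (32, 8, 10, 32, d), (34, 21, 10, 1, y), (34, 21, 10, 22, c), (34, 21, 10, 32, d), (7, 17, 5, 2, m), (9, 10, 6, 3, y)}
π_{A} gives {18, 20, 26, 32, 34, 7, 9} (7 duplicate(s) eliminated).

{18, 20, 26, 32, 34, 7, 9}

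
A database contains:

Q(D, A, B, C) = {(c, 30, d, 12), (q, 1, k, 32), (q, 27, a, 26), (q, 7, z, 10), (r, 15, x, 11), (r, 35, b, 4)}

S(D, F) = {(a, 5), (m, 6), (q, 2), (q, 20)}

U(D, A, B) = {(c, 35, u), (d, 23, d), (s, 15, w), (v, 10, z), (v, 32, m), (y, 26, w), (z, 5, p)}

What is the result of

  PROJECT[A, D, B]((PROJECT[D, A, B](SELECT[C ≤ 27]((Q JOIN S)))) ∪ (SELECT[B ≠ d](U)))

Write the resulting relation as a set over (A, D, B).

Q ⋈ S (natural join on D): {(q, 1, k, 32, 2), (q, 1, k, 32, 20), (q, 27, a, 26, 2), (q, 27, a, 26, 20), (q, 7, z, 10, 2), (q, 7, z, 10, 20)}
Filtering on C ≤ 27 leaves {(q, 27, a, 26, 2), (q, 27, a, 26, 20), (q, 7, z, 10, 2), (q, 7, z, 10, 20)}.
Keep only column(s) D, A, B (2 duplicate(s) eliminated): {(q, 27, a), (q, 7, z)}
Filtering on B ≠ d leaves {(c, 35, u), (s, 15, w), (v, 10, z), (v, 32, m), (y, 26, w), (z, 5, p)}.
Union: {(q, 27, a), (q, 7, z)} with {(c, 35, u), (s, 15, w), (v, 10, z), (v, 32, m), (y, 26, w), (z, 5, p)} → {(c, 35, u), (q, 27, a), (q, 7, z), (s, 15, w), (v, 10, z), (v, 32, m), (y, 26, w), (z, 5, p)}
Keep only column(s) A, D, B: {(10, v, z), (15, s, w), (26, y, w), (27, q, a), (32, v, m), (35, c, u), (5, z, p), (7, q, z)}

{(10, v, z), (15, s, w), (26, y, w), (27, q, a), (32, v, m), (35, c, u), (5, z, p), (7, q, z)}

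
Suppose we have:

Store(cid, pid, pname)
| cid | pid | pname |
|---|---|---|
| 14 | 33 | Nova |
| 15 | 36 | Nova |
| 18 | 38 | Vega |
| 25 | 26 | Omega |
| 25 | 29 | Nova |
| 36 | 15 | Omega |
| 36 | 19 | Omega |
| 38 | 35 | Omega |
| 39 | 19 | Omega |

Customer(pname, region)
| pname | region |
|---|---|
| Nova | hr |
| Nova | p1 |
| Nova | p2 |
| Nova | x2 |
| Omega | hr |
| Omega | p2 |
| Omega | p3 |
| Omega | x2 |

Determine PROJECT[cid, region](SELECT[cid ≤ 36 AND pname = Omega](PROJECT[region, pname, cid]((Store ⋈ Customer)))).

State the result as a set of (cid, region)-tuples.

Joining Store and Customer on pname yields {(14, 33, Nova, hr), (14, 33, Nova, p1), (14, 33, Nova, p2), (14, 33, Nova, x2), (15, 36, Nova, hr), (15, 36, Nova, p1), (15, 36, Nova, p2), (15, 36, Nova, x2), (25, 26, Omega, hr), (25, 26, Omega, p2), (25, 26, Omega, p3), (25, 26, Omega, x2), (25, 29, Nova, hr), (25, 29, Nova, p1), (25, 29, Nova, p2), (25, 29, Nova, x2), (36, 15, Omega, hr), (36, 15, Omega, p2), (36, 15, Omega, p3), (36, 15, Omega, x2), (36, 19, Omega, hr), (36, 19, Omega, p2), (36, 19, Omega, p3), (36, 19, Omega, x2), (38, 35, Omega, hr), (38, 35, Omega, p2), (38, 35, Omega, p3), (38, 35, Omega, x2), (39, 19, Omega, hr), (39, 19, Omega, p2), (39, 19, Omega, p3), (39, 19, Omega, x2)}.
Keep only column(s) region, pname, cid (4 duplicate(s) eliminated): {(hr, Nova, 14), (hr, Nova, 15), (hr, Nova, 25), (hr, Omega, 25), (hr, Omega, 36), (hr, Omega, 38), (hr, Omega, 39), (p1, Nova, 14), (p1, Nova, 15), (p1, Nova, 25), (p2, Nova, 14), (p2, Nova, 15), (p2, Nova, 25), (p2, Omega, 25), (p2, Omega, 36), (p2, Omega, 38), (p2, Omega, 39), (p3, Omega, 25), (p3, Omega, 36), (p3, Omega, 38), (p3, Omega, 39), (x2, Nova, 14), (x2, Nova, 15), (x2, Nova, 25), (x2, Omega, 25), (x2, Omega, 36), (x2, Omega, 38), (x2, Omega, 39)}
Filtering on cid ≤ 36 AND pname = Omega leaves {(hr, Omega, 25), (hr, Omega, 36), (p2, Omega, 25), (p2, Omega, 36), (p3, Omega, 25), (p3, Omega, 36), (x2, Omega, 25), (x2, Omega, 36)}.
Keep only column(s) cid, region: {(25, hr), (25, p2), (25, p3), (25, x2), (36, hr), (36, p2), (36, p3), (36, x2)}

{(25, hr), (25, p2), (25, p3), (25, x2), (36, hr), (36, p2), (36, p3), (36, x2)}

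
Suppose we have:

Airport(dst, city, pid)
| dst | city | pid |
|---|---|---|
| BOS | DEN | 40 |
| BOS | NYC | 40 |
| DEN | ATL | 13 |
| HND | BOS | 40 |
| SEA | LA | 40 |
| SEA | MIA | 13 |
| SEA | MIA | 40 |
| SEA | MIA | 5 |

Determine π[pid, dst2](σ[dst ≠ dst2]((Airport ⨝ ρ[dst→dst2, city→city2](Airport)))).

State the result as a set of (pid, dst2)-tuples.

ρ[dst→dst2, city→city2]: schema becomes (dst2, city2, pid); tuples unchanged.
Natural join on pid: {(BOS, DEN, 40, BOS, DEN), (BOS, DEN, 40, BOS, NYC), (BOS, DEN, 40, HND, BOS), (BOS, DEN, 40, SEA, LA), (BOS, DEN, 40, SEA, MIA), (BOS, NYC, 40, BOS, DEN), (BOS, NYC, 40, BOS, NYC), (BOS, NYC, 40, HND, BOS), (BOS, NYC, 40, SEA, LA), (BOS, NYC, 40, SEA, MIA), (DEN, ATL, 13, DEN, ATL), (DEN, ATL, 13, SEA, MIA), (HND, BOS, 40, BOS, DEN), (HND, BOS, 40, BOS, NYC), (HND, BOS, 40, HND, BOS), (HND, BOS, 40, SEA, LA), (HND, BOS, 40, SEA, MIA), (SEA, LA, 40, BOS, DEN), (SEA, LA, 40, BOS, NYC), (SEA, LA, 40, HND, BOS), (SEA, LA, 40, SEA, LA), (SEA, LA, 40, SEA, MIA), (SEA, MIA, 13, DEN, ATL), (SEA, MIA, 13, SEA, MIA), (SEA, MIA, 40, BOS, DEN), (SEA, MIA, 40, BOS, NYC), (SEA, MIA, 40, HND, BOS), (SEA, MIA, 40, SEA, LA), (SEA, MIA, 40, SEA, MIA), (SEA, MIA, 5, SEA, MIA)}
Selection dst ≠ dst2: {(BOS, DEN, 40, HND, BOS), (BOS, DEN, 40, SEA, LA), (BOS, DEN, 40, SEA, MIA), (BOS, NYC, 40, HND, BOS), (BOS, NYC, 40, SEA, LA), (BOS, NYC, 40, SEA, MIA), (DEN, ATL, 13, SEA, MIA), (HND, BOS, 40, BOS, DEN), (HND, BOS, 40, BOS, NYC), (HND, BOS, 40, SEA, LA), (HND, BOS, 40, SEA, MIA), (SEA, LA, 40, BOS, DEN), (SEA, LA, 40, BOS, NYC), (SEA, LA, 40, HND, BOS), (SEA, MIA, 13, DEN, ATL), (SEA, MIA, 40, BOS, DEN), (SEA, MIA, 40, BOS, NYC), (SEA, MIA, 40, HND, BOS)}
π[pid, dst2]: project onto (pid, dst2) (13 duplicate(s) eliminated) → {(13, DEN), (13, SEA), (40, BOS), (40, HND), (40, SEA)}

{(13, DEN), (13, SEA), (40, BOS), (40, HND), (40, SEA)}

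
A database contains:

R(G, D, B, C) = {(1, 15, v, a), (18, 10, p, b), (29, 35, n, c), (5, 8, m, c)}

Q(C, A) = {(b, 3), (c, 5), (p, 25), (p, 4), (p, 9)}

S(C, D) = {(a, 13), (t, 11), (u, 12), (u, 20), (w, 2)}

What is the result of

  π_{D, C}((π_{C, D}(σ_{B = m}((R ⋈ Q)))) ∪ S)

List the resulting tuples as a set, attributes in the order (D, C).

{(11, t), (12, u), (13, a), (2, w), (20, u), (8, c)}

R ⋈ Q (natural join on C): {(18, 10, p, b, 3), (29, 35, n, c, 5), (5, 8, m, c, 5)}
Filtering on B = m leaves {(5, 8, m, c, 5)}.
π_{C, D} gives {(c, 8)}.
Taking the union: {(a, 13), (c, 8), (t, 11), (u, 12), (u, 20), (w, 2)}
π_{D, C} gives {(11, t), (12, u), (13, a), (2, w), (20, u), (8, c)}.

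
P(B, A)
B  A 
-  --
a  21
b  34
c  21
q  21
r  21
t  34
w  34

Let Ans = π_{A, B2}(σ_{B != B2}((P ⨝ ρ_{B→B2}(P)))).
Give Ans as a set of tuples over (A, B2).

ρ[B→B2]: schema becomes (B2, A); tuples unchanged.
Joining P and ρ_{B→B2}(P) on A yields {(a, 21, a), (a, 21, c), (a, 21, q), (a, 21, r), (b, 34, b), (b, 34, t), (b, 34, w), (c, 21, a), (c, 21, c), (c, 21, q), (c, 21, r), (q, 21, a), (q, 21, c), (q, 21, q), (q, 21, r), (r, 21, a), (r, 21, c), (r, 21, q), (r, 21, r), (t, 34, b), (t, 34, t), (t, 34, w), (w, 34, b), (w, 34, t), (w, 34, w)}.
Apply σ_{B != B2}; surviving tuples: {(a, 21, c), (a, 21, q), (a, 21, r), (b, 34, t), (b, 34, w), (c, 21, a), (c, 21, q), (c, 21, r), (q, 21, a), (q, 21, c), (q, 21, r), (r, 21, a), (r, 21, c), (r, 21, q), (t, 34, b), (t, 34, w), (w, 34, b), (w, 34, t)}
π_{A, B2} gives {(21, a), (21, c), (21, q), (21, r), (34, b), (34, t), (34, w)} (11 duplicate(s) eliminated).

{(21, a), (21, c), (21, q), (21, r), (34, b), (34, t), (34, w)}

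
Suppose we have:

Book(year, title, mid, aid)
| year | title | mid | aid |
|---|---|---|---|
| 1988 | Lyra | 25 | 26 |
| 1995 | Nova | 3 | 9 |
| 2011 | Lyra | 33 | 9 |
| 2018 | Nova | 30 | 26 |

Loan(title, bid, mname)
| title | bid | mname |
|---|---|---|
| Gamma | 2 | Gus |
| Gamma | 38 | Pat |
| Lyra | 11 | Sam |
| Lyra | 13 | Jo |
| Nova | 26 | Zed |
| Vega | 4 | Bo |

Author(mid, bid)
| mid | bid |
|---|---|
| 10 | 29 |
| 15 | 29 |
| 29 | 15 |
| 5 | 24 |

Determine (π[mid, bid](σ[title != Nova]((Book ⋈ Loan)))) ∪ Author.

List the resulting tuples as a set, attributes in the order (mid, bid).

{(10, 29), (15, 29), (25, 11), (25, 13), (29, 15), (33, 11), (33, 13), (5, 24)}

Joining Book and Loan on title yields {(1988, Lyra, 25, 26, 11, Sam), (1988, Lyra, 25, 26, 13, Jo), (1995, Nova, 3, 9, 26, Zed), (2011, Lyra, 33, 9, 11, Sam), (2011, Lyra, 33, 9, 13, Jo), (2018, Nova, 30, 26, 26, Zed)}.
σ[title != Nova]: keep tuples satisfying title != Nova → {(1988, Lyra, 25, 26, 11, Sam), (1988, Lyra, 25, 26, 13, Jo), (2011, Lyra, 33, 9, 11, Sam), (2011, Lyra, 33, 9, 13, Jo)}
Keep only column(s) mid, bid: {(25, 11), (25, 13), (33, 11), (33, 13)}
Union: {(25, 11), (25, 13), (33, 11), (33, 13)} with {(10, 29), (15, 29), (29, 15), (5, 24)} → {(10, 29), (15, 29), (25, 11), (25, 13), (29, 15), (33, 11), (33, 13), (5, 24)}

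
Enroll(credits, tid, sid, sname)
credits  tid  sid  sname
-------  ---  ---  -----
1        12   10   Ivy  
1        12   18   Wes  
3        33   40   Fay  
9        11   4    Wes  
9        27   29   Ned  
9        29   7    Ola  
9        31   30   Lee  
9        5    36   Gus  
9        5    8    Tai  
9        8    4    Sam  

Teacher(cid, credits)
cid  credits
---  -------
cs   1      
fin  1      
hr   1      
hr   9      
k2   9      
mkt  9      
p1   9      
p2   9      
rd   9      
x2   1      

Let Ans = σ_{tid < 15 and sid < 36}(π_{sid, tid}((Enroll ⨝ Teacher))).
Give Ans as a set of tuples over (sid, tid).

{(10, 12), (18, 12), (4, 11), (4, 8), (8, 5)}

Joining Enroll and Teacher on credits yields {(1, 12, 10, Ivy, cs), (1, 12, 10, Ivy, fin), (1, 12, 10, Ivy, hr), (1, 12, 10, Ivy, x2), (1, 12, 18, Wes, cs), (1, 12, 18, Wes, fin), (1, 12, 18, Wes, hr), (1, 12, 18, Wes, x2), (9, 11, 4, Wes, hr), (9, 11, 4, Wes, k2), (9, 11, 4, Wes, mkt), (9, 11, 4, Wes, p1), (9, 11, 4, Wes, p2), (9, 11, 4, Wes, rd), (9, 27, 29, Ned, hr), (9, 27, 29, Ned, k2), (9, 27, 29, Ned, mkt), (9, 27, 29, Ned, p1), (9, 27, 29, Ned, p2), (9, 27, 29, Ned, rd), (9, 29, 7, Ola, hr), (9, 29, 7, Ola, k2), (9, 29, 7, Ola, mkt), (9, 29, 7, Ola, p1), (9, 29, 7, Ola, p2), (9, 29, 7, Ola, rd), (9, 31, 30, Lee, hr), (9, 31, 30, Lee, k2), (9, 31, 30, Lee, mkt), (9, 31, 30, Lee, p1), (9, 31, 30, Lee, p2), (9, 31, 30, Lee, rd), (9, 5, 36, Gus, hr), (9, 5, 36, Gus, k2), (9, 5, 36, Gus, mkt), (9, 5, 36, Gus, p1), (9, 5, 36, Gus, p2), (9, 5, 36, Gus, rd), (9, 5, 8, Tai, hr), (9, 5, 8, Tai, k2), (9, 5, 8, Tai, mkt), (9, 5, 8, Tai, p1), (9, 5, 8, Tai, p2), (9, 5, 8, Tai, rd), (9, 8, 4, Sam, hr), (9, 8, 4, Sam, k2), (9, 8, 4, Sam, mkt), (9, 8, 4, Sam, p1), (9, 8, 4, Sam, p2), (9, 8, 4, Sam, rd)}.
π_{sid, tid} gives {(10, 12), (18, 12), (29, 27), (30, 31), (36, 5), (4, 11), (4, 8), (7, 29), (8, 5)} (41 duplicate(s) eliminated).
Selection tid < 15 and sid < 36: {(10, 12), (18, 12), (4, 11), (4, 8), (8, 5)}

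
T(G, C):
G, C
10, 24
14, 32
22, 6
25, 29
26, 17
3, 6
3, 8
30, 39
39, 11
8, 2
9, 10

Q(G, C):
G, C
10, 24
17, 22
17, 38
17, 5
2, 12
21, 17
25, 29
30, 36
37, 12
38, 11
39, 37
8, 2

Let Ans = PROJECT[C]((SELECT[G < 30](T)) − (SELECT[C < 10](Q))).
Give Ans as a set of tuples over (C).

{10, 17, 24, 29, 32, 6, 8}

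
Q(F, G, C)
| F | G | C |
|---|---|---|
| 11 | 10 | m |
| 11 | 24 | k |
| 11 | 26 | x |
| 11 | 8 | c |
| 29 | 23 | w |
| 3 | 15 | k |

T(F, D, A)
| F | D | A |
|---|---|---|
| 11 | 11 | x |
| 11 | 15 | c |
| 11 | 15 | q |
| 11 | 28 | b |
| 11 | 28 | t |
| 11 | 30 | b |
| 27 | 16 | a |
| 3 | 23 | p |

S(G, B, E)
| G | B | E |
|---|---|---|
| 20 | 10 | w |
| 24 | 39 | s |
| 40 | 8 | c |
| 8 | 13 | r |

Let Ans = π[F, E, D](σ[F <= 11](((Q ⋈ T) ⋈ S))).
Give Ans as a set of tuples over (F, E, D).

{(11, r, 11), (11, r, 15), (11, r, 28), (11, r, 30), (11, s, 11), (11, s, 15), (11, s, 28), (11, s, 30)}

Q ⋈ T (natural join on F): {(11, 10, m, 11, x), (11, 10, m, 15, c), (11, 10, m, 15, q), (11, 10, m, 28, b), (11, 10, m, 28, t), (11, 10, m, 30, b), (11, 24, k, 11, x), (11, 24, k, 15, c), (11, 24, k, 15, q), (11, 24, k, 28, b), (11, 24, k, 28, t), (11, 24, k, 30, b), (11, 26, x, 11, x), (11, 26, x, 15, c), (11, 26, x, 15, q), (11, 26, x, 28, b), (11, 26, x, 28, t), (11, 26, x, 30, b), (11, 8, c, 11, x), (11, 8, c, 15, c), (11, 8, c, 15, q), (11, 8, c, 28, b), (11, 8, c, 28, t), (11, 8, c, 30, b), (3, 15, k, 23, p)}
(Q ⋈ T) ⋈ S (natural join on G): {(11, 24, k, 11, x, 39, s), (11, 24, k, 15, c, 39, s), (11, 24, k, 15, q, 39, s), (11, 24, k, 28, b, 39, s), (11, 24, k, 28, t, 39, s), (11, 24, k, 30, b, 39, s), (11, 8, c, 11, x, 13, r), (11, 8, c, 15, c, 13, r), (11, 8, c, 15, q, 13, r), (11, 8, c, 28, b, 13, r), (11, 8, c, 28, t, 13, r), (11, 8, c, 30, b, 13, r)}
Apply σ_{F <= 11}; surviving tuples: {(11, 24, k, 11, x, 39, s), (11, 24, k, 15, c, 39, s), (11, 24, k, 15, q, 39, s), (11, 24, k, 28, b, 39, s), (11, 24, k, 28, t, 39, s), (11, 24, k, 30, b, 39, s), (11, 8, c, 11, x, 13, r), (11, 8, c, 15, c, 13, r), (11, 8, c, 15, q, 13, r), (11, 8, c, 28, b, 13, r), (11, 8, c, 28, t, 13, r), (11, 8, c, 30, b, 13, r)}
Projecting to F, E, D (4 duplicate(s) eliminated): {(11, r, 11), (11, r, 15), (11, r, 28), (11, r, 30), (11, s, 11), (11, s, 15), (11, s, 28), (11, s, 30)}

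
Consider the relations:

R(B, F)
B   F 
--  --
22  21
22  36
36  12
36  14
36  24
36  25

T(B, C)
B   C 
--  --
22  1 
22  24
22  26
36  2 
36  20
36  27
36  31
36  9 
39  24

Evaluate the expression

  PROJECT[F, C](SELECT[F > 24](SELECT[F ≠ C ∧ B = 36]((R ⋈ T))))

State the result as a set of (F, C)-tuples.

{(25, 2), (25, 20), (25, 27), (25, 31), (25, 9)}

Joining R and T on B yields {(22, 21, 1), (22, 21, 24), (22, 21, 26), (22, 36, 1), (22, 36, 24), (22, 36, 26), (36, 12, 2), (36, 12, 20), (36, 12, 27), (36, 12, 31), (36, 12, 9), (36, 14, 2), (36, 14, 20), (36, 14, 27), (36, 14, 31), (36, 14, 9), (36, 24, 2), (36, 24, 20), (36, 24, 27), (36, 24, 31), (36, 24, 9), (36, 25, 2), (36, 25, 20), (36, 25, 27), (36, 25, 31), (36, 25, 9)}.
σ[F ≠ C ∧ B = 36]: keep tuples satisfying F ≠ C ∧ B = 36 → {(36, 12, 2), (36, 12, 20), (36, 12, 27), (36, 12, 31), (36, 12, 9), (36, 14, 2), (36, 14, 20), (36, 14, 27), (36, 14, 31), (36, 14, 9), (36, 24, 2), (36, 24, 20), (36, 24, 27), (36, 24, 31), (36, 24, 9), (36, 25, 2), (36, 25, 20), (36, 25, 27), (36, 25, 31), (36, 25, 9)}
σ[F > 24]: keep tuples satisfying F > 24 → {(36, 25, 2), (36, 25, 20), (36, 25, 27), (36, 25, 31), (36, 25, 9)}
π[F, C]: project onto (F, C) → {(25, 2), (25, 20), (25, 27), (25, 31), (25, 9)}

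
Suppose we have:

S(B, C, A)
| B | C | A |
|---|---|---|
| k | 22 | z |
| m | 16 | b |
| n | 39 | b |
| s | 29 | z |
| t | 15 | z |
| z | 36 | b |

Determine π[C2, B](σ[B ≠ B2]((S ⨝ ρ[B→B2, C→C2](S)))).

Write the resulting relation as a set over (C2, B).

ρ[B→B2, C→C2]: schema becomes (B2, C2, A); tuples unchanged.
Natural join on A: {(k, 22, z, k, 22), (k, 22, z, s, 29), (k, 22, z, t, 15), (m, 16, b, m, 16), (m, 16, b, n, 39), (m, 16, b, z, 36), (n, 39, b, m, 16), (n, 39, b, n, 39), (n, 39, b, z, 36), (s, 29, z, k, 22), (s, 29, z, s, 29), (s, 29, z, t, 15), (t, 15, z, k, 22), (t, 15, z, s, 29), (t, 15, z, t, 15), (z, 36, b, m, 16), (z, 36, b, n, 39), (z, 36, b, z, 36)}
σ[B ≠ B2]: keep tuples satisfying B ≠ B2 → {(k, 22, z, s, 29), (k, 22, z, t, 15), (m, 16, b, n, 39), (m, 16, b, z, 36), (n, 39, b, m, 16), (n, 39, b, z, 36), (s, 29, z, k, 22), (s, 29, z, t, 15), (t, 15, z, k, 22), (t, 15, z, s, 29), (z, 36, b, m, 16), (z, 36, b, n, 39)}
π_{C2, B} gives {(15, k), (15, s), (16, n), (16, z), (22, s), (22, t), (29, k), (29, t), (36, m), (36, n), (39, m), (39, z)}.

{(15, k), (15, s), (16, n), (16, z), (22, s), (22, t), (29, k), (29, t), (36, m), (36, n), (39, m), (39, z)}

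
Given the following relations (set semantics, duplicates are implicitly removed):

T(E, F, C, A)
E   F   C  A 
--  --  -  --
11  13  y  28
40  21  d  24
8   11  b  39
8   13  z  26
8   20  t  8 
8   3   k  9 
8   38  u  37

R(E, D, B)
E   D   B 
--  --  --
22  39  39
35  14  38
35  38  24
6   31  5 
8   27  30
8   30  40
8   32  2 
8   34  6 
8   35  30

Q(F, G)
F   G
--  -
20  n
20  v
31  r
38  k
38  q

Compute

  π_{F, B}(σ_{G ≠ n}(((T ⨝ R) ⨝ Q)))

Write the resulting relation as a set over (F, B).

{(20, 2), (20, 30), (20, 40), (20, 6), (38, 2), (38, 30), (38, 40), (38, 6)}

T ⋈ R (natural join on E): {(8, 11, b, 39, 27, 30), (8, 11, b, 39, 30, 40), (8, 11, b, 39, 32, 2), (8, 11, b, 39, 34, 6), (8, 11, b, 39, 35, 30), (8, 13, z, 26, 27, 30), (8, 13, z, 26, 30, 40), (8, 13, z, 26, 32, 2), (8, 13, z, 26, 34, 6), (8, 13, z, 26, 35, 30), (8, 20, t, 8, 27, 30), (8, 20, t, 8, 30, 40), (8, 20, t, 8, 32, 2), (8, 20, t, 8, 34, 6), (8, 20, t, 8, 35, 30), (8, 3, k, 9, 27, 30), (8, 3, k, 9, 30, 40), (8, 3, k, 9, 32, 2), (8, 3, k, 9, 34, 6), (8, 3, k, 9, 35, 30), (8, 38, u, 37, 27, 30), (8, 38, u, 37, 30, 40), (8, 38, u, 37, 32, 2), (8, 38, u, 37, 34, 6), (8, 38, u, 37, 35, 30)}
(T ⨝ R) ⋈ Q (natural join on F): {(8, 20, t, 8, 27, 30, n), (8, 20, t, 8, 27, 30, v), (8, 20, t, 8, 30, 40, n), (8, 20, t, 8, 30, 40, v), (8, 20, t, 8, 32, 2, n), (8, 20, t, 8, 32, 2, v), (8, 20, t, 8, 34, 6, n), (8, 20, t, 8, 34, 6, v), (8, 20, t, 8, 35, 30, n), (8, 20, t, 8, 35, 30, v), (8, 38, u, 37, 27, 30, k), (8, 38, u, 37, 27, 30, q), (8, 38, u, 37, 30, 40, k), (8, 38, u, 37, 30, 40, q), (8, 38, u, 37, 32, 2, k), (8, 38, u, 37, 32, 2, q), (8, 38, u, 37, 34, 6, k), (8, 38, u, 37, 34, 6, q), (8, 38, u, 37, 35, 30, k), (8, 38, u, 37, 35, 30, q)}
Apply σ_{G ≠ n}; surviving tuples: {(8, 20, t, 8, 27, 30, v), (8, 20, t, 8, 30, 40, v), (8, 20, t, 8, 32, 2, v), (8, 20, t, 8, 34, 6, v), (8, 20, t, 8, 35, 30, v), (8, 38, u, 37, 27, 30, k), (8, 38, u, 37, 27, 30, q), (8, 38, u, 37, 30, 40, k), (8, 38, u, 37, 30, 40, q), (8, 38, u, 37, 32, 2, k), (8, 38, u, 37, 32, 2, q), (8, 38, u, 37, 34, 6, k), (8, 38, u, 37, 34, 6, q), (8, 38, u, 37, 35, 30, k), (8, 38, u, 37, 35, 30, q)}
Keep only column(s) F, B (7 duplicate(s) eliminated): {(20, 2), (20, 30), (20, 40), (20, 6), (38, 2), (38, 30), (38, 40), (38, 6)}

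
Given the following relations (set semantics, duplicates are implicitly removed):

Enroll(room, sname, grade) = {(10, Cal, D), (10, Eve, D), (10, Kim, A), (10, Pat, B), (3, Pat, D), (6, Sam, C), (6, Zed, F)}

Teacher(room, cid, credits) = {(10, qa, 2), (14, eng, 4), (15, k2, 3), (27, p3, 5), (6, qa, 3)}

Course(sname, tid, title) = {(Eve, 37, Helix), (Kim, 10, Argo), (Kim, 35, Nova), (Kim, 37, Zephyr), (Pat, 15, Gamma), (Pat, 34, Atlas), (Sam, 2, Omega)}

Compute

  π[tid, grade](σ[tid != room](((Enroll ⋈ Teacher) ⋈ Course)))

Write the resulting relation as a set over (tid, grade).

Joining Enroll and Teacher on room yields {(10, Cal, D, qa, 2), (10, Eve, D, qa, 2), (10, Kim, A, qa, 2), (10, Pat, B, qa, 2), (6, Sam, C, qa, 3), (6, Zed, F, qa, 3)}.
Joining (Enroll ⋈ Teacher) and Course on sname yields {(10, Eve, D, qa, 2, 37, Helix), (10, Kim, A, qa, 2, 10, Argo), (10, Kim, A, qa, 2, 35, Nova), (10, Kim, A, qa, 2, 37, Zephyr), (10, Pat, B, qa, 2, 15, Gamma), (10, Pat, B, qa, 2, 34, Atlas), (6, Sam, C, qa, 3, 2, Omega)}.
σ[tid != room]: keep tuples satisfying tid != room → {(10, Eve, D, qa, 2, 37, Helix), (10, Kim, A, qa, 2, 35, Nova), (10, Kim, A, qa, 2, 37, Zephyr), (10, Pat, B, qa, 2, 15, Gamma), (10, Pat, B, qa, 2, 34, Atlas), (6, Sam, C, qa, 3, 2, Omega)}
π[tid, grade]: project onto (tid, grade) → {(15, B), (2, C), (34, B), (35, A), (37, A), (37, D)}

{(15, B), (2, C), (34, B), (35, A), (37, A), (37, D)}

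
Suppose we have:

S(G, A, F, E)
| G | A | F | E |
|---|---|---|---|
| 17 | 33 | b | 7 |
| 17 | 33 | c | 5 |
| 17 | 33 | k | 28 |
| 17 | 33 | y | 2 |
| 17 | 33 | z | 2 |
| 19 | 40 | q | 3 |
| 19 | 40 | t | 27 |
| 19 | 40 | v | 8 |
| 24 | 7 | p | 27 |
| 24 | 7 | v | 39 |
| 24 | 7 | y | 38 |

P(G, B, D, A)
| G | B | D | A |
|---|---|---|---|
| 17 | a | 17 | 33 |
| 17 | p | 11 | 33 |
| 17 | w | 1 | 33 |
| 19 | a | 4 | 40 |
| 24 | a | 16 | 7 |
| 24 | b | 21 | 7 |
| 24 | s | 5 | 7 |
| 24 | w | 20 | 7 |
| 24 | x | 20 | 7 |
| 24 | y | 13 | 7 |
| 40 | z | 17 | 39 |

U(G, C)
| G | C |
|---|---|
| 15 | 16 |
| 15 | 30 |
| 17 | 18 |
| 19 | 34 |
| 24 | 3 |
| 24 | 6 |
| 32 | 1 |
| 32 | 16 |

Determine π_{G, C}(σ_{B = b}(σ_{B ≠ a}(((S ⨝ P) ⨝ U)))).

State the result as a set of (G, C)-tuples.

Joining S and P on G, A yields {(17, 33, b, 7, a, 17), (17, 33, b, 7, p, 11), (17, 33, b, 7, w, 1), (17, 33, c, 5, a, 17), (17, 33, c, 5, p, 11), (17, 33, c, 5, w, 1), (17, 33, k, 28, a, 17), (17, 33, k, 28, p, 11), (17, 33, k, 28, w, 1), (17, 33, y, 2, a, 17), (17, 33, y, 2, p, 11), (17, 33, y, 2, w, 1), (17, 33, z, 2, a, 17), (17, 33, z, 2, p, 11), (17, 33, z, 2, w, 1), (19, 40, q, 3, a, 4), (19, 40, t, 27, a, 4), (19, 40, v, 8, a, 4), (24, 7, p, 27, a, 16), (24, 7, p, 27, b, 21), (24, 7, p, 27, s, 5), (24, 7, p, 27, w, 20), (24, 7, p, 27, x, 20), (24, 7, p, 27, y, 13), (24, 7, v, 39, a, 16), (24, 7, v, 39, b, 21), (24, 7, v, 39, s, 5), (24, 7, v, 39, w, 20), (24, 7, v, 39, x, 20), (24, 7, v, 39, y, 13), (24, 7, y, 38, a, 16), (24, 7, y, 38, b, 21), (24, 7, y, 38, s, 5), (24, 7, y, 38, w, 20), (24, 7, y, 38, x, 20), (24, 7, y, 38, y, 13)}.
Joining (S ⨝ P) and U on G yields {(17, 33, b, 7, a, 17, 18), (17, 33, b, 7, p, 11, 18), (17, 33, b, 7, w, 1, 18), (17, 33, c, 5, a, 17, 18), (17, 33, c, 5, p, 11, 18), (17, 33, c, 5, w, 1, 18), (17, 33, k, 28, a, 17, 18), (17, 33, k, 28, p, 11, 18), (17, 33, k, 28, w, 1, 18), (17, 33, y, 2, a, 17, 18), (17, 33, y, 2, p, 11, 18), (17, 33, y, 2, w, 1, 18), (17, 33, z, 2, a, 17, 18), (17, 33, z, 2, p, 11, 18), (17, 33, z, 2, w, 1, 18), (19, 40, q, 3, a, 4, 34), (19, 40, t, 27, a, 4, 34), (19, 40, v, 8, a, 4, 34), (24, 7, p, 27, a, 16, 3), (24, 7, p, 27, a, 16, 6), (24, 7, p, 27, b, 21, 3), (24, 7, p, 27, b, 21, 6), (24, 7, p, 27, s, 5, 3), (24, 7, p, 27, s, 5, 6), (24, 7, p, 27, w, 20, 3), (24, 7, p, 27, w, 20, 6), (24, 7, p, 27, x, 20, 3), (24, 7, p, 27, x, 20, 6), (24, 7, p, 27, y, 13, 3), (24, 7, p, 27, y, 13, 6), (24, 7, v, 39, a, 16, 3), (24, 7, v, 39, a, 16, 6), (24, 7, v, 39, b, 21, 3), (24, 7, v, 39, b, 21, 6), (24, 7, v, 39, s, 5, 3), (24, 7, v, 39, s, 5, 6), (24, 7, v, 39, w, 20, 3), (24, 7, v, 39, w, 20, 6), (24, 7, v, 39, x, 20, 3), (24, 7, v, 39, x, 20, 6), (24, 7, v, 39, y, 13, 3), (24, 7, v, 39, y, 13, 6), (24, 7, y, 38, a, 16, 3), (24, 7, y, 38, a, 16, 6), (24, 7, y, 38, b, 21, 3), (24, 7, y, 38, b, 21, 6), (24, 7, y, 38, s, 5, 3), (24, 7, y, 38, s, 5, 6), (24, 7, y, 38, w, 20, 3), (24, 7, y, 38, w, 20, 6), (24, 7, y, 38, x, 20, 3), (24, 7, y, 38, x, 20, 6), (24, 7, y, 38, y, 13, 3), (24, 7, y, 38, y, 13, 6)}.
Selection B ≠ a: {(17, 33, b, 7, p, 11, 18), (17, 33, b, 7, w, 1, 18), (17, 33, c, 5, p, 11, 18), (17, 33, c, 5, w, 1, 18), (17, 33, k, 28, p, 11, 18), (17, 33, k, 28, w, 1, 18), (17, 33, y, 2, p, 11, 18), (17, 33, y, 2, w, 1, 18), (17, 33, z, 2, p, 11, 18), (17, 33, z, 2, w, 1, 18), (24, 7, p, 27, b, 21, 3), (24, 7, p, 27, b, 21, 6), (24, 7, p, 27, s, 5, 3), (24, 7, p, 27, s, 5, 6), (24, 7, p, 27, w, 20, 3), (24, 7, p, 27, w, 20, 6), (24, 7, p, 27, x, 20, 3), (24, 7, p, 27, x, 20, 6), (24, 7, p, 27, y, 13, 3), (24, 7, p, 27, y, 13, 6), (24, 7, v, 39, b, 21, 3), (24, 7, v, 39, b, 21, 6), (24, 7, v, 39, s, 5, 3), (24, 7, v, 39, s, 5, 6), (24, 7, v, 39, w, 20, 3), (24, 7, v, 39, w, 20, 6), (24, 7, v, 39, x, 20, 3), (24, 7, v, 39, x, 20, 6), (24, 7, v, 39, y, 13, 3), (24, 7, v, 39, y, 13, 6), (24, 7, y, 38, b, 21, 3), (24, 7, y, 38, b, 21, 6), (24, 7, y, 38, s, 5, 3), (24, 7, y, 38, s, 5, 6), (24, 7, y, 38, w, 20, 3), (24, 7, y, 38, w, 20, 6), (24, 7, y, 38, x, 20, 3), (24, 7, y, 38, x, 20, 6), (24, 7, y, 38, y, 13, 3), (24, 7, y, 38, y, 13, 6)}
Selection B = b: {(24, 7, p, 27, b, 21, 3), (24, 7, p, 27, b, 21, 6), (24, 7, v, 39, b, 21, 3), (24, 7, v, 39, b, 21, 6), (24, 7, y, 38, b, 21, 3), (24, 7, y, 38, b, 21, 6)}
π_{G, C} gives {(24, 3), (24, 6)} (4 duplicate(s) eliminated).

{(24, 3), (24, 6)}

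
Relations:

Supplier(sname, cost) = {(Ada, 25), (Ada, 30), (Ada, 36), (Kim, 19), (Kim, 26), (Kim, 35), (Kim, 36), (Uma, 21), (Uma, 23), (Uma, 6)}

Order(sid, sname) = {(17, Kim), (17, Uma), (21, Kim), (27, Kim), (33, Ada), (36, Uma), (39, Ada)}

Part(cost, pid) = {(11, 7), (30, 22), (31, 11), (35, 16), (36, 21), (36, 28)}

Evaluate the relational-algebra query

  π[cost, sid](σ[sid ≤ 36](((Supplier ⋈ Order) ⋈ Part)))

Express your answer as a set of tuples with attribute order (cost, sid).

Joining Supplier and Order on sname yields {(Ada, 25, 33), (Ada, 25, 39), (Ada, 30, 33), (Ada, 30, 39), (Ada, 36, 33), (Ada, 36, 39), (Kim, 19, 17), (Kim, 19, 21), (Kim, 19, 27), (Kim, 26, 17), (Kim, 26, 21), (Kim, 26, 27), (Kim, 35, 17), (Kim, 35, 21), (Kim, 35, 27), (Kim, 36, 17), (Kim, 36, 21), (Kim, 36, 27), (Uma, 21, 17), (Uma, 21, 36), (Uma, 23, 17), (Uma, 23, 36), (Uma, 6, 17), (Uma, 6, 36)}.
Joining (Supplier ⋈ Order) and Part on cost yields {(Ada, 30, 33, 22), (Ada, 30, 39, 22), (Ada, 36, 33, 21), (Ada, 36, 33, 28), (Ada, 36, 39, 21), (Ada, 36, 39, 28), (Kim, 35, 17, 16), (Kim, 35, 21, 16), (Kim, 35, 27, 16), (Kim, 36, 17, 21), (Kim, 36, 17, 28), (Kim, 36, 21, 21), (Kim, 36, 21, 28), (Kim, 36, 27, 21), (Kim, 36, 27, 28)}.
σ[sid ≤ 36]: keep tuples satisfying sid ≤ 36 → {(Ada, 30, 33, 22), (Ada, 36, 33, 21), (Ada, 36, 33, 28), (Kim, 35, 17, 16), (Kim, 35, 21, 16), (Kim, 35, 27, 16), (Kim, 36, 17, 21), (Kim, 36, 17, 28), (Kim, 36, 21, 21), (Kim, 36, 21, 28), (Kim, 36, 27, 21), (Kim, 36, 27, 28)}
Projecting to cost, sid (4 duplicate(s) eliminated): {(30, 33), (35, 17), (35, 21), (35, 27), (36, 17), (36, 21), (36, 27), (36, 33)}

{(30, 33), (35, 17), (35, 21), (35, 27), (36, 17), (36, 21), (36, 27), (36, 33)}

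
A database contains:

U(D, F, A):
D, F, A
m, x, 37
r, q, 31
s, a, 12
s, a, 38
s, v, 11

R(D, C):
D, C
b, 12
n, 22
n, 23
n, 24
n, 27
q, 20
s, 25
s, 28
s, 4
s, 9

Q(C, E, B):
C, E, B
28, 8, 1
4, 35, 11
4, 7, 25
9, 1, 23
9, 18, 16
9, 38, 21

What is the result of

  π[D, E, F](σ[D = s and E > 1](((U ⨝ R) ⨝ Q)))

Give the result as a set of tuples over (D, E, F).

Natural join on D: {(s, a, 12, 25), (s, a, 12, 28), (s, a, 12, 4), (s, a, 12, 9), (s, a, 38, 25), (s, a, 38, 28), (s, a, 38, 4), (s, a, 38, 9), (s, v, 11, 25), (s, v, 11, 28), (s, v, 11, 4), (s, v, 11, 9)}
Natural join on C: {(s, a, 12, 28, 8, 1), (s, a, 12, 4, 35, 11), (s, a, 12, 4, 7, 25), (s, a, 12, 9, 1, 23), (s, a, 12, 9, 18, 16), (s, a, 12, 9, 38, 21), (s, a, 38, 28, 8, 1), (s, a, 38, 4, 35, 11), (s, a, 38, 4, 7, 25), (s, a, 38, 9, 1, 23), (s, a, 38, 9, 18, 16), (s, a, 38, 9, 38, 21), (s, v, 11, 28, 8, 1), (s, v, 11, 4, 35, 11), (s, v, 11, 4, 7, 25), (s, v, 11, 9, 1, 23), (s, v, 11, 9, 18, 16), (s, v, 11, 9, 38, 21)}
σ[D = s and E > 1]: keep tuples satisfying D = s and E > 1 → {(s, a, 12, 28, 8, 1), (s, a, 12, 4, 35, 11), (s, a, 12, 4, 7, 25), (s, a, 12, 9, 18, 16), (s, a, 12, 9, 38, 21), (s, a, 38, 28, 8, 1), (s, a, 38, 4, 35, 11), (s, a, 38, 4, 7, 25), (s, a, 38, 9, 18, 16), (s, a, 38, 9, 38, 21), (s, v, 11, 28, 8, 1), (s, v, 11, 4, 35, 11), (s, v, 11, 4, 7, 25), (s, v, 11, 9, 18, 16), (s, v, 11, 9, 38, 21)}
π_{D, E, F} gives {(s, 18, a), (s, 18, v), (s, 35, a), (s, 35, v), (s, 38, a), (s, 38, v), (s, 7, a), (s, 7, v), (s, 8, a), (s, 8, v)} (5 duplicate(s) eliminated).

{(s, 18, a), (s, 18, v), (s, 35, a), (s, 35, v), (s, 38, a), (s, 38, v), (s, 7, a), (s, 7, v), (s, 8, a), (s, 8, v)}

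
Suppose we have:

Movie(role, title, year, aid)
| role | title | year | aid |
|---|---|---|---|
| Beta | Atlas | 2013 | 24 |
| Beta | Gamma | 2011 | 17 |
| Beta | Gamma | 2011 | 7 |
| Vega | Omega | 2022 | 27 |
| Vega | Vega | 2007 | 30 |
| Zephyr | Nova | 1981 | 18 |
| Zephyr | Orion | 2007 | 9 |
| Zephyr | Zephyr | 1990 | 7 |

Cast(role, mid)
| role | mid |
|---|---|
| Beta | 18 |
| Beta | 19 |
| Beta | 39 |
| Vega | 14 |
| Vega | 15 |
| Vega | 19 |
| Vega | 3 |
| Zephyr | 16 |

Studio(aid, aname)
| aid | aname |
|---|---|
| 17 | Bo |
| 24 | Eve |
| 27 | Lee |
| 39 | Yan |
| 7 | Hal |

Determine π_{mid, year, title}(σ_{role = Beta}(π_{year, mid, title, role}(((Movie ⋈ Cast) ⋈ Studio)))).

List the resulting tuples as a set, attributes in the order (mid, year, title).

{(18, 2011, Gamma), (18, 2013, Atlas), (19, 2011, Gamma), (19, 2013, Atlas), (39, 2011, Gamma), (39, 2013, Atlas)}

Joining Movie and Cast on role yields {(Beta, Atlas, 2013, 24, 18), (Beta, Atlas, 2013, 24, 19), (Beta, Atlas, 2013, 24, 39), (Beta, Gamma, 2011, 17, 18), (Beta, Gamma, 2011, 17, 19), (Beta, Gamma, 2011, 17, 39), (Beta, Gamma, 2011, 7, 18), (Beta, Gamma, 2011, 7, 19), (Beta, Gamma, 2011, 7, 39), (Vega, Omega, 2022, 27, 14), (Vega, Omega, 2022, 27, 15), (Vega, Omega, 2022, 27, 19), (Vega, Omega, 2022, 27, 3), (Vega, Vega, 2007, 30, 14), (Vega, Vega, 2007, 30, 15), (Vega, Vega, 2007, 30, 19), (Vega, Vega, 2007, 30, 3), (Zephyr, Nova, 1981, 18, 16), (Zephyr, Orion, 2007, 9, 16), (Zephyr, Zephyr, 1990, 7, 16)}.
Joining (Movie ⋈ Cast) and Studio on aid yields {(Beta, Atlas, 2013, 24, 18, Eve), (Beta, Atlas, 2013, 24, 19, Eve), (Beta, Atlas, 2013, 24, 39, Eve), (Beta, Gamma, 2011, 17, 18, Bo), (Beta, Gamma, 2011, 17, 19, Bo), (Beta, Gamma, 2011, 17, 39, Bo), (Beta, Gamma, 2011, 7, 18, Hal), (Beta, Gamma, 2011, 7, 19, Hal), (Beta, Gamma, 2011, 7, 39, Hal), (Vega, Omega, 2022, 27, 14, Lee), (Vega, Omega, 2022, 27, 15, Lee), (Vega, Omega, 2022, 27, 19, Lee), (Vega, Omega, 2022, 27, 3, Lee), (Zephyr, Zephyr, 1990, 7, 16, Hal)}.
Projecting to year, mid, title, role (3 duplicate(s) eliminated): {(1990, 16, Zephyr, Zephyr), (2011, 18, Gamma, Beta), (2011, 19, Gamma, Beta), (2011, 39, Gamma, Beta), (2013, 18, Atlas, Beta), (2013, 19, Atlas, Beta), (2013, 39, Atlas, Beta), (2022, 14, Omega, Vega), (2022, 15, Omega, Vega), (2022, 19, Omega, Vega), (2022, 3, Omega, Vega)}
Selection role = Beta: {(2011, 18, Gamma, Beta), (2011, 19, Gamma, Beta), (2011, 39, Gamma, Beta), (2013, 18, Atlas, Beta), (2013, 19, Atlas, Beta), (2013, 39, Atlas, Beta)}
Projecting to mid, year, title: {(18, 2011, Gamma), (18, 2013, Atlas), (19, 2011, Gamma), (19, 2013, Atlas), (39, 2011, Gamma), (39, 2013, Atlas)}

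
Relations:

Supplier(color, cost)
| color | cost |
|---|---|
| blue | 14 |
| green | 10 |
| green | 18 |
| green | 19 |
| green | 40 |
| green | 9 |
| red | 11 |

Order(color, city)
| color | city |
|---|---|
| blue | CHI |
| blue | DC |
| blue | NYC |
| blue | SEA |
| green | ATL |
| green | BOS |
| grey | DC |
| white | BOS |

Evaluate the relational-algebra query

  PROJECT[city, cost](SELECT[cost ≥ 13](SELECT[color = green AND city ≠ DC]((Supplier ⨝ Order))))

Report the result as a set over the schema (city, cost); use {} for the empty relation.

Supplier ⋈ Order (natural join on color): {(blue, 14, CHI), (blue, 14, DC), (blue, 14, NYC), (blue, 14, SEA), (green, 10, ATL), (green, 10, BOS), (green, 18, ATL), (green, 18, BOS), (green, 19, ATL), (green, 19, BOS), (green, 40, ATL), (green, 40, BOS), (green, 9, ATL), (green, 9, BOS)}
Apply σ_{color = green AND city ≠ DC}; surviving tuples: {(green, 10, ATL), (green, 10, BOS), (green, 18, ATL), (green, 18, BOS), (green, 19, ATL), (green, 19, BOS), (green, 40, ATL), (green, 40, BOS), (green, 9, ATL), (green, 9, BOS)}
Apply σ_{cost ≥ 13}; surviving tuples: {(green, 18, ATL), (green, 18, BOS), (green, 19, ATL), (green, 19, BOS), (green, 40, ATL), (green, 40, BOS)}
Projecting to city, cost: {(ATL, 18), (ATL, 19), (ATL, 40), (BOS, 18), (BOS, 19), (BOS, 40)}

{(ATL, 18), (ATL, 19), (ATL, 40), (BOS, 18), (BOS, 19), (BOS, 40)}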